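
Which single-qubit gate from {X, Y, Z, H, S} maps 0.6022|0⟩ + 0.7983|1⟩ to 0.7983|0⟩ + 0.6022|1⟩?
X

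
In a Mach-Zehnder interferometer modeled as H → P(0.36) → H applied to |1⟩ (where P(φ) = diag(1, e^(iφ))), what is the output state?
(0.03205 - 0.1761i)|0⟩ + (0.9679 + 0.1761i)|1⟩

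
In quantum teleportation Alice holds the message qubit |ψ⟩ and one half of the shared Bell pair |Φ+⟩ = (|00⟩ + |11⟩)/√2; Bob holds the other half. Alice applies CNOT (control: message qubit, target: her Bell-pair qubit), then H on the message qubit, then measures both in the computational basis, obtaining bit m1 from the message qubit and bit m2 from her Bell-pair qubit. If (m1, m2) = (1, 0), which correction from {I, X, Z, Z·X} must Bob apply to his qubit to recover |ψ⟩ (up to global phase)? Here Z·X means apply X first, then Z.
Z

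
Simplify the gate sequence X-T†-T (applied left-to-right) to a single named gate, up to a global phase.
X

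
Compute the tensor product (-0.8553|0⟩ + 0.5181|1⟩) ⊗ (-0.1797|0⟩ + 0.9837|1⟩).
0.1537|00⟩ - 0.8414|01⟩ - 0.0931|10⟩ + 0.5097|11⟩

amp(|b₁b₂…⟩) = product of the factor amplitudes for bits b₁, b₂, …; only kets whose every factor amplitude is nonzero survive.
|00⟩: (-0.8553)(-0.1797) = 0.1537
|01⟩: (-0.8553)(0.9837) = -0.8414
|10⟩: (0.5181)(-0.1797) = -0.0931
|11⟩: (0.5181)(0.9837) = 0.5097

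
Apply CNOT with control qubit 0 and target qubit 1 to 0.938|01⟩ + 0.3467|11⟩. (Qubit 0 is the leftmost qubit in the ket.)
0.938|01⟩ + 0.3467|10⟩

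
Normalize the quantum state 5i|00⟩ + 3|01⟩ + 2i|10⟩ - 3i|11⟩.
0.7293i|00⟩ + 0.4376|01⟩ + 0.2917i|10⟩ - 0.4376i|11⟩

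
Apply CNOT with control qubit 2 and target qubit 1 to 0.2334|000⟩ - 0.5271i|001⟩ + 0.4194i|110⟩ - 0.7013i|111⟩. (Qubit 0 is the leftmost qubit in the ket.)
0.2334|000⟩ - 0.5271i|011⟩ - 0.7013i|101⟩ + 0.4194i|110⟩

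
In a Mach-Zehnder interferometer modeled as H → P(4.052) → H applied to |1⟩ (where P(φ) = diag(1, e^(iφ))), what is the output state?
(0.8067 + 0.3949i)|0⟩ + (0.1933 - 0.3949i)|1⟩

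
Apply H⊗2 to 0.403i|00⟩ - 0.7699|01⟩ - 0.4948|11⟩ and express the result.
(-0.6324 + 0.2015i)|00⟩ + (0.6324 + 0.2015i)|01⟩ + (-0.1376 + 0.2015i)|10⟩ + (0.1376 + 0.2015i)|11⟩

H⊗2 gives amp(|y⟩) = (1/2) Σ_x (−1)^(x·y) amp(|x⟩), where x·y is the number of positions in which both x and y have a 1.
|00⟩: (0.403i - 0.7699 - 0.4948)/2 = (-0.6324 + 0.2015i)
|01⟩: (0.403i + 0.7699 + 0.4948)/2 = (0.6324 + 0.2015i)
|10⟩: (0.403i - 0.7699 + 0.4948)/2 = (-0.1376 + 0.2015i)
|11⟩: (0.403i + 0.7699 - 0.4948)/2 = (0.1376 + 0.2015i)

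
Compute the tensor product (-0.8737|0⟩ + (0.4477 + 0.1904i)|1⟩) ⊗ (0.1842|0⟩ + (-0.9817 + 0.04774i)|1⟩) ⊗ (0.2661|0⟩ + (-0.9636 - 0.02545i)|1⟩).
-0.04282|000⟩ + (0.1551 + 0.004096i)|001⟩ + (0.2282 - 0.0111i)|010⟩ + (-0.8276 + 0.01836i)|011⟩ + (0.02194 + 0.009333i)|100⟩ + (-0.07857 - 0.03589i)|101⟩ + (-0.1194 - 0.04405i)|110⟩ + (0.4281 + 0.1709i)|111⟩

amp(|b₁b₂…⟩) = product of the factor amplitudes for bits b₁, b₂, …; only kets whose every factor amplitude is nonzero survive.
|000⟩: (-0.8737)(0.1842)(0.2661) = -0.04282
|001⟩: (-0.8737)(0.1842)(-0.9636 - 0.02545i) = (0.1551 + 0.004096i)
|010⟩: (-0.8737)(-0.9817 + 0.04774i)(0.2661) = (0.2282 - 0.0111i)
|011⟩: (-0.8737)(-0.9817 + 0.04774i)(-0.9636 - 0.02545i) = (-0.8276 + 0.01836i)
|100⟩: (0.4477 + 0.1904i)(0.1842)(0.2661) = (0.02194 + 0.009333i)
|101⟩: (0.4477 + 0.1904i)(0.1842)(-0.9636 - 0.02545i) = (-0.07857 - 0.03589i)
|110⟩: (0.4477 + 0.1904i)(-0.9817 + 0.04774i)(0.2661) = (-0.1194 - 0.04405i)
|111⟩: (0.4477 + 0.1904i)(-0.9817 + 0.04774i)(-0.9636 - 0.02545i) = (0.4281 + 0.1709i)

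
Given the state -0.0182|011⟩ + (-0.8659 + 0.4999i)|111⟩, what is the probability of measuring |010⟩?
0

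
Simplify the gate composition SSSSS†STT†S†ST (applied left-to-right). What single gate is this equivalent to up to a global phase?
T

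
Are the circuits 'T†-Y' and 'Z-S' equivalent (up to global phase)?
No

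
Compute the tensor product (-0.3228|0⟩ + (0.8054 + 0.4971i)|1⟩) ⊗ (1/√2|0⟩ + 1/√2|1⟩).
-0.2283|00⟩ - 0.2283|01⟩ + (0.5695 + 0.3515i)|10⟩ + (0.5695 + 0.3515i)|11⟩

amp(|b₁b₂…⟩) = product of the factor amplitudes for bits b₁, b₂, …; only kets whose every factor amplitude is nonzero survive.
|00⟩: (-0.3228)(1/√2) = -0.2283
|01⟩: (-0.3228)(1/√2) = -0.2283
|10⟩: (0.8054 + 0.4971i)(1/√2) = (0.5695 + 0.3515i)
|11⟩: (0.8054 + 0.4971i)(1/√2) = (0.5695 + 0.3515i)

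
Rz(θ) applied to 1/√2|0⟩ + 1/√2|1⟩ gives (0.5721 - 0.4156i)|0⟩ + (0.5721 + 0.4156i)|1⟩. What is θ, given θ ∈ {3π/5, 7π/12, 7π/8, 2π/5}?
2π/5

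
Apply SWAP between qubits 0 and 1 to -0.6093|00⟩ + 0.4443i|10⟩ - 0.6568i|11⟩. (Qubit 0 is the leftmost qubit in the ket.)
-0.6093|00⟩ + 0.4443i|01⟩ - 0.6568i|11⟩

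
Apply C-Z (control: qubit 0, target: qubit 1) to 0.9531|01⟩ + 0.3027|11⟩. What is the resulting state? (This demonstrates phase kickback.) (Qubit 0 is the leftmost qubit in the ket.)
0.9531|01⟩ - 0.3027|11⟩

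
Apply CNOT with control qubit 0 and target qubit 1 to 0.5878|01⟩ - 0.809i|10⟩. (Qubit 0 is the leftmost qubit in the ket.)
0.5878|01⟩ - 0.809i|11⟩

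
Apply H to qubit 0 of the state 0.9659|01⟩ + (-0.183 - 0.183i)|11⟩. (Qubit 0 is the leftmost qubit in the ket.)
(0.5536 - 0.1294i)|01⟩ + (0.8124 + 0.1294i)|11⟩

H on qubit 0 mixes each pair of kets that differ only in qubit 0: amplitudes (a, b) of (|…0…⟩, |…1…⟩) become ((a + b)/√2, (a − b)/√2). Kets absent from the input have amplitude 0.
(|01⟩, |11⟩): (a, b) = (0.9659, (-0.183 - 0.183i)) → ((0.5536 - 0.1294i), (0.8124 + 0.1294i))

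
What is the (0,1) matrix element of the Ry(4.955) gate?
-0.6163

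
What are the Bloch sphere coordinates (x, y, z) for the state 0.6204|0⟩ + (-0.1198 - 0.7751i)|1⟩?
(-0.1486, -0.9617, -0.2302)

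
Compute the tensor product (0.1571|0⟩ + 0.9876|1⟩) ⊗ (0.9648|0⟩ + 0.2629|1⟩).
0.1516|00⟩ + 0.0413|01⟩ + 0.9528|10⟩ + 0.2596|11⟩

amp(|b₁b₂…⟩) = product of the factor amplitudes for bits b₁, b₂, …; only kets whose every factor amplitude is nonzero survive.
|00⟩: (0.1571)(0.9648) = 0.1516
|01⟩: (0.1571)(0.2629) = 0.0413
|10⟩: (0.9876)(0.9648) = 0.9528
|11⟩: (0.9876)(0.2629) = 0.2596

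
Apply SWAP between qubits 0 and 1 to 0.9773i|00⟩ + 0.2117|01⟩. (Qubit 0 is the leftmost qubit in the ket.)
0.9773i|00⟩ + 0.2117|10⟩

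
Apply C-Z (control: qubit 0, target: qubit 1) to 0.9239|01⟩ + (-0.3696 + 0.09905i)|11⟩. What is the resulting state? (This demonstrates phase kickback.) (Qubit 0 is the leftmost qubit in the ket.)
0.9239|01⟩ + (0.3696 - 0.09905i)|11⟩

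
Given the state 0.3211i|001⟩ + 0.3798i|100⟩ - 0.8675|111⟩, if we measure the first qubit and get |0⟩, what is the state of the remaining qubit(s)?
i|01⟩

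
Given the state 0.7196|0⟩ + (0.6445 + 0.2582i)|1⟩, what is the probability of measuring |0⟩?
0.5178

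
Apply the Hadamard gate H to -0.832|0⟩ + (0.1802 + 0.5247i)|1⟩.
(-0.4609 + 0.371i)|0⟩ + (-0.7157 - 0.371i)|1⟩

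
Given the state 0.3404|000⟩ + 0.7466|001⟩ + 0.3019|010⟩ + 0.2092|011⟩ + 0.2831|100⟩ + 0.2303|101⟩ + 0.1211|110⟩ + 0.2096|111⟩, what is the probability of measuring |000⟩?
0.1159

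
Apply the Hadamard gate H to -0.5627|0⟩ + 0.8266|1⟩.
0.1866|0⟩ - 0.9824|1⟩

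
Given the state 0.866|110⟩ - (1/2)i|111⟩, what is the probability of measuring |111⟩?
1/4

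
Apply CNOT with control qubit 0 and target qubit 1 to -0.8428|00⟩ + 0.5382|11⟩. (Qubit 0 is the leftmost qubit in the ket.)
-0.8428|00⟩ + 0.5382|10⟩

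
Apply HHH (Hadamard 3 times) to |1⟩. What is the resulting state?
1/√2|0⟩ - 1/√2|1⟩

H² = I, so H^3 = H: a single Hadamard. With (a, b) = (0, 1), H gives ((a + b)/√2, (a − b)/√2) = (1/√2, -1/√2).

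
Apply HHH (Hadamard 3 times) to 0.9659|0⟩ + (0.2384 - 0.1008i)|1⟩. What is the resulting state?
(0.8516 - 0.07128i)|0⟩ + (0.5144 + 0.07128i)|1⟩

H² = I, so H^3 = H: a single Hadamard. With (a, b) = (0.9659, (0.2384 - 0.1008i)), H gives ((a + b)/√2, (a − b)/√2) = ((0.8516 - 0.07128i), (0.5144 + 0.07128i)).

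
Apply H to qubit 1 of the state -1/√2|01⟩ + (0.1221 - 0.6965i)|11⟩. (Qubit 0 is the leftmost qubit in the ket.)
-1/2|00⟩ + 1/2|01⟩ + (0.08634 - 0.4925i)|10⟩ + (-0.08634 + 0.4925i)|11⟩

H on qubit 1 mixes each pair of kets that differ only in qubit 1: amplitudes (a, b) of (|…0…⟩, |…1…⟩) become ((a + b)/√2, (a − b)/√2). Kets absent from the input have amplitude 0.
(|00⟩, |01⟩): (a, b) = (0, -1/√2) → (-1/2, 1/2)
(|10⟩, |11⟩): (a, b) = (0, (0.1221 - 0.6965i)) → ((0.08634 - 0.4925i), (-0.08634 + 0.4925i))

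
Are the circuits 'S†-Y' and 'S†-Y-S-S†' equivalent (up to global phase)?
Yes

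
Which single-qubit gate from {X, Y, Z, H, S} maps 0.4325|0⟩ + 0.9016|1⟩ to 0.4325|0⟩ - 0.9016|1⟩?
Z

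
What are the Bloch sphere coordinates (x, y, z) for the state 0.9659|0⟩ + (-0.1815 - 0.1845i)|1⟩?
(-0.3506, -0.3564, 0.866)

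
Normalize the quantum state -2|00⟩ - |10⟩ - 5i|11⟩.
-0.3651|00⟩ - 0.1826|10⟩ - 0.9129i|11⟩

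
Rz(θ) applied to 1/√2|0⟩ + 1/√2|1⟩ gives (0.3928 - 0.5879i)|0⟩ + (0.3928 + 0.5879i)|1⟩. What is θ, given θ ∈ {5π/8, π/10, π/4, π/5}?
5π/8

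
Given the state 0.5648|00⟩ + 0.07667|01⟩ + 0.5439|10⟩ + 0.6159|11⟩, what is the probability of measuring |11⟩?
0.3793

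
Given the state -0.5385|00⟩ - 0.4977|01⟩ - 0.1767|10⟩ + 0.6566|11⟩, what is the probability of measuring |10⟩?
0.03122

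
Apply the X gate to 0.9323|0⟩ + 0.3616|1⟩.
0.3616|0⟩ + 0.9323|1⟩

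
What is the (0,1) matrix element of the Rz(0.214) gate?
0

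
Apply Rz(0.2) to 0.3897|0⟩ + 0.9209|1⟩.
(0.3878 - 0.03891i)|0⟩ + (0.9163 + 0.09194i)|1⟩

Rz(0.2) = [[e^(−iθ/2), 0], [0, e^(iθ/2)]] with e^(±iθ/2) = cos(θ/2) ± i·sin(θ/2); θ = 0.2, cos(θ/2) ≈ 0.995004, sin(θ/2) ≈ 0.0998334.
With a = amp(|0⟩) = 0.3897 and b = amp(|1⟩) = 0.9209:
new amp(|0⟩) = (0.995004 - 0.0998334i)·a = (0.3878 - 0.03891i)
new amp(|1⟩) = (0.995004 + 0.0998334i)·b = (0.9163 + 0.09194i)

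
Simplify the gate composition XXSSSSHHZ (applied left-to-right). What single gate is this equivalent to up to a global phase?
Z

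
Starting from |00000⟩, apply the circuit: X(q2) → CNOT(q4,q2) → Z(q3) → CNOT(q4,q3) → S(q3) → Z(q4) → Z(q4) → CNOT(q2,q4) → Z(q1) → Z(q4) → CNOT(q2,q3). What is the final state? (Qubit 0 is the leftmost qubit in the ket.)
-|00111⟩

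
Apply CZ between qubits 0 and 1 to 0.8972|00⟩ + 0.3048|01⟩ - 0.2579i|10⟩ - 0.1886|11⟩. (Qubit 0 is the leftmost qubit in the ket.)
0.8972|00⟩ + 0.3048|01⟩ - 0.2579i|10⟩ + 0.1886|11⟩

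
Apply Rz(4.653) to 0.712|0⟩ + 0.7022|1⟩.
(-0.4883 - 0.5182i)|0⟩ + (-0.4816 + 0.5111i)|1⟩

Rz(4.653) = [[e^(−iθ/2), 0], [0, e^(iθ/2)]] with e^(±iθ/2) = cos(θ/2) ± i·sin(θ/2); θ = 4.653, cos(θ/2) ≈ -0.685801, sin(θ/2) ≈ 0.727789.
With a = amp(|0⟩) = 0.712 and b = amp(|1⟩) = 0.7022:
new amp(|0⟩) = (-0.685801 - 0.727789i)·a = (-0.4883 - 0.5182i)
new amp(|1⟩) = (-0.685801 + 0.727789i)·b = (-0.4816 + 0.5111i)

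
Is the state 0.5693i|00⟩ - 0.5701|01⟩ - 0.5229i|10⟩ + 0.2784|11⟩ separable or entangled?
Entangled

Writing the state as a|00⟩ + b|01⟩ + c|10⟩ + d|11⟩, it is a product state iff ad − bc = 0.
Here (a, b, c, d) = (0.5693i, -0.5701, -0.5229i, 0.2784): ad − bc = (0.5693i)(0.2784) − (-0.5701)(-0.5229i) = -0.1396i ≠ 0, so the state is entangled.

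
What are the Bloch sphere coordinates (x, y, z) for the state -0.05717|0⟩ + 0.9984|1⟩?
(-0.1142, 0, -0.9935)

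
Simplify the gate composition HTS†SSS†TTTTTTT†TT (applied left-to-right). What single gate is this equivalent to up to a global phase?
H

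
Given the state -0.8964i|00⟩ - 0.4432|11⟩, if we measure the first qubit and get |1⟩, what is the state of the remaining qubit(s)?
-|1⟩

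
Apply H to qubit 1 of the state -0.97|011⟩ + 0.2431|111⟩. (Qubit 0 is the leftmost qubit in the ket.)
-0.6859|001⟩ + 0.6859|011⟩ + 0.1719|101⟩ - 0.1719|111⟩

H on qubit 1 mixes each pair of kets that differ only in qubit 1: amplitudes (a, b) of (|…0…⟩, |…1…⟩) become ((a + b)/√2, (a − b)/√2). Kets absent from the input have amplitude 0.
(|001⟩, |011⟩): (a, b) = (0, -0.97) → (-0.6859, 0.6859)
(|101⟩, |111⟩): (a, b) = (0, 0.2431) → (0.1719, -0.1719)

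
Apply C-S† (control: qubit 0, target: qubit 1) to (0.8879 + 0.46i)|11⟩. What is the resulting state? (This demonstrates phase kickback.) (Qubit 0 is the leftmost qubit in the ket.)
(0.46 - 0.8879i)|11⟩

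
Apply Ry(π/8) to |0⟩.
0.9808|0⟩ + 0.1951|1⟩

Ry(π/8) = [[cos(θ/2), −sin(θ/2)], [sin(θ/2), cos(θ/2)]]; θ = π/8, cos(θ/2) ≈ 0.980785, sin(θ/2) ≈ 0.19509.
With a = amp(|0⟩) = 1 and b = amp(|1⟩) = 0:
new amp(|0⟩) = (0.980785)·a + (-0.19509)·b = 0.9808
new amp(|1⟩) = (0.19509)·a + (0.980785)·b = 0.1951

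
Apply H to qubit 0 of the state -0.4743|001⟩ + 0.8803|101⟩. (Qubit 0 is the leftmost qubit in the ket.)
0.2871|001⟩ - 0.9578|101⟩

H on qubit 0 mixes each pair of kets that differ only in qubit 0: amplitudes (a, b) of (|…0…⟩, |…1…⟩) become ((a + b)/√2, (a − b)/√2). Kets absent from the input have amplitude 0.
(|001⟩, |101⟩): (a, b) = (-0.4743, 0.8803) → (0.2871, -0.9578)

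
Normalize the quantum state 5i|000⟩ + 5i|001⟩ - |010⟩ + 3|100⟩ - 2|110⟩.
0.625i|000⟩ + 0.625i|001⟩ - 0.125|010⟩ + 0.375|100⟩ - 0.25|110⟩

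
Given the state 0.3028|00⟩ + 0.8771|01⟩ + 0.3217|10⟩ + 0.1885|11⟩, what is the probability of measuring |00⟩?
0.09169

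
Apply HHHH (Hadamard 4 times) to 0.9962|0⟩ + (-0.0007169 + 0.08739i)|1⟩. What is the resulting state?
0.9962|0⟩ + (-0.0007169 + 0.08739i)|1⟩

H² = I, so an even number of Hadamards cancels: H^4 = I and the state is unchanged.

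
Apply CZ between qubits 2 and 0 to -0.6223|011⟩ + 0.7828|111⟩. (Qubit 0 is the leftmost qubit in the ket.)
-0.6223|011⟩ - 0.7828|111⟩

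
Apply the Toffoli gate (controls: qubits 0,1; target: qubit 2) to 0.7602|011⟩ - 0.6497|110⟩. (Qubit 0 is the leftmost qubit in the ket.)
0.7602|011⟩ - 0.6497|111⟩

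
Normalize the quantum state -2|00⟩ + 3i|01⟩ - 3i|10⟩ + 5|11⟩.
-0.2917|00⟩ + 0.4376i|01⟩ - 0.4376i|10⟩ + 0.7293|11⟩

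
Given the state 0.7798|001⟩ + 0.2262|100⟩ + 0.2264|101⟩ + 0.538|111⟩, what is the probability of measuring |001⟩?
0.6081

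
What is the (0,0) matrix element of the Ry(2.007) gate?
0.5374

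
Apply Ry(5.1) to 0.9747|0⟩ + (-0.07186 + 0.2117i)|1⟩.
(-0.769 - 0.1181i)|0⟩ + (0.6032 - 0.1757i)|1⟩

Ry(5.1) = [[cos(θ/2), −sin(θ/2)], [sin(θ/2), cos(θ/2)]]; θ = 5.1, cos(θ/2) ≈ -0.830054, sin(θ/2) ≈ 0.557684.
With a = amp(|0⟩) = 0.9747 and b = amp(|1⟩) = (-0.07186 + 0.2117i):
new amp(|0⟩) = (-0.830054)·a + (-0.557684)·b = (-0.769 - 0.1181i)
new amp(|1⟩) = (0.557684)·a + (-0.830054)·b = (0.6032 - 0.1757i)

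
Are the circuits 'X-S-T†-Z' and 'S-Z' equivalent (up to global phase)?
No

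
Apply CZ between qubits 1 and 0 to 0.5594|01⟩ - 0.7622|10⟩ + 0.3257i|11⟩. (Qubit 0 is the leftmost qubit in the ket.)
0.5594|01⟩ - 0.7622|10⟩ - 0.3257i|11⟩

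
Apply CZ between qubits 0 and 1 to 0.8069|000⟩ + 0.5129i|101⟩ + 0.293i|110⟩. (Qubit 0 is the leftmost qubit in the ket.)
0.8069|000⟩ + 0.5129i|101⟩ - 0.293i|110⟩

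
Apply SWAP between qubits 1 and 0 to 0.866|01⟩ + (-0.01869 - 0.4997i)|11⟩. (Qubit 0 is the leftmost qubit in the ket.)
0.866|10⟩ + (-0.01869 - 0.4997i)|11⟩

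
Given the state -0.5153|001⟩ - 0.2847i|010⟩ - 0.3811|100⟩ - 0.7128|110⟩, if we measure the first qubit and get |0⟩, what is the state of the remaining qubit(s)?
-0.8753|01⟩ - 0.4836i|10⟩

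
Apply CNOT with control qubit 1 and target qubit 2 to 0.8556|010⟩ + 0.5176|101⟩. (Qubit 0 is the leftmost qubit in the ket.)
0.8556|011⟩ + 0.5176|101⟩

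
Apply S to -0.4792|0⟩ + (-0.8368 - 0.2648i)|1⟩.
-0.4792|0⟩ + (0.2648 - 0.8368i)|1⟩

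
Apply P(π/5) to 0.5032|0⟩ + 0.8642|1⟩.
0.5032|0⟩ + (0.6992 + 0.508i)|1⟩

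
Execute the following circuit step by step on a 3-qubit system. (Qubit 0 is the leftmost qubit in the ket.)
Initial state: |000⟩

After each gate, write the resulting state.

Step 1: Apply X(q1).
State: |010⟩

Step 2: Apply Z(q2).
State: |010⟩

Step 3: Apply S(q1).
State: i|010⟩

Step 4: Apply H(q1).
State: (1/√2)i|000⟩ - (1/√2)i|010⟩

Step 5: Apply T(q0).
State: (1/√2)i|000⟩ - (1/√2)i|010⟩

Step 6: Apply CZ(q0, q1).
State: (1/√2)i|000⟩ - (1/√2)i|010⟩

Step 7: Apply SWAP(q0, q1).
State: (1/√2)i|000⟩ - (1/√2)i|100⟩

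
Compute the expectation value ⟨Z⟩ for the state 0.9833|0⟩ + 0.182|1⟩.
0.9338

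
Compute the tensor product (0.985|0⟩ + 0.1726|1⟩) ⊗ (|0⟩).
0.985|00⟩ + 0.1726|10⟩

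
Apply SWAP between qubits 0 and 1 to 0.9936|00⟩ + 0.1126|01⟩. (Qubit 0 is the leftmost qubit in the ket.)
0.9936|00⟩ + 0.1126|10⟩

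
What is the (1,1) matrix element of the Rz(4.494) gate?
(-0.6258 + 0.78i)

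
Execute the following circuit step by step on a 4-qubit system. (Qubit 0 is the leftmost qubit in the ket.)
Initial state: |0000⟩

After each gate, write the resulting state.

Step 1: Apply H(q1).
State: 1/√2|0000⟩ + 1/√2|0100⟩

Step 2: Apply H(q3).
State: 1/2|0000⟩ + 1/2|0001⟩ + 1/2|0100⟩ + 1/2|0101⟩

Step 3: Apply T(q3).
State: 1/2|0000⟩ + (1/√8 + (1/√8)i)|0001⟩ + 1/2|0100⟩ + (1/√8 + (1/√8)i)|0101⟩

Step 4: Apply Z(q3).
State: 1/2|0000⟩ + (-1/√8 - (1/√8)i)|0001⟩ + 1/2|0100⟩ + (-1/√8 - (1/√8)i)|0101⟩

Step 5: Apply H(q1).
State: 1/√2|0000⟩ + (-1/2 - (1/2)i)|0001⟩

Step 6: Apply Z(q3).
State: 1/√2|0000⟩ + (1/2 + (1/2)i)|0001⟩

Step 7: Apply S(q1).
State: 1/√2|0000⟩ + (1/2 + (1/2)i)|0001⟩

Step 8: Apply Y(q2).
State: (1/√2)i|0010⟩ + (-1/2 + (1/2)i)|0011⟩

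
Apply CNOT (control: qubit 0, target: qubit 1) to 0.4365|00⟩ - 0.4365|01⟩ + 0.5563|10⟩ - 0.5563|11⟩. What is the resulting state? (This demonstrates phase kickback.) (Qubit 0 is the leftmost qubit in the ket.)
0.4365|00⟩ - 0.4365|01⟩ - 0.5563|10⟩ + 0.5563|11⟩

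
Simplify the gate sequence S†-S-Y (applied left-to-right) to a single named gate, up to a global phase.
Y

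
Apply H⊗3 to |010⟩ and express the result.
1/√8|000⟩ + 1/√8|001⟩ - 1/√8|010⟩ - 1/√8|011⟩ + 1/√8|100⟩ + 1/√8|101⟩ - 1/√8|110⟩ - 1/√8|111⟩

H⊗3 gives amp(|y⟩) = (1/2√2) Σ_x (−1)^(x·y) amp(|x⟩), where x·y is the number of positions in which both x and y have a 1.
|000⟩: (1)/(2√2) = 1/√8
|001⟩: (1)/(2√2) = 1/√8
|010⟩: (-1)/(2√2) = -1/√8
|011⟩: (-1)/(2√2) = -1/√8
|100⟩: (1)/(2√2) = 1/√8
|101⟩: (1)/(2√2) = 1/√8
|110⟩: (-1)/(2√2) = -1/√8
|111⟩: (-1)/(2√2) = -1/√8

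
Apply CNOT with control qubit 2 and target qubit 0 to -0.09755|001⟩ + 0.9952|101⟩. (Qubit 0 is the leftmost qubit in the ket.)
0.9952|001⟩ - 0.09755|101⟩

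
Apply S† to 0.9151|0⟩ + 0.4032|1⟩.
0.9151|0⟩ - 0.4032i|1⟩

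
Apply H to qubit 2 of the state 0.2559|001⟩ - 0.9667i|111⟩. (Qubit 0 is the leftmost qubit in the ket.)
0.1809|000⟩ - 0.1809|001⟩ - 0.6836i|110⟩ + 0.6836i|111⟩

H on qubit 2 mixes each pair of kets that differ only in qubit 2: amplitudes (a, b) of (|…0…⟩, |…1…⟩) become ((a + b)/√2, (a − b)/√2). Kets absent from the input have amplitude 0.
(|000⟩, |001⟩): (a, b) = (0, 0.2559) → (0.1809, -0.1809)
(|110⟩, |111⟩): (a, b) = (0, -0.9667i) → (-0.6836i, 0.6836i)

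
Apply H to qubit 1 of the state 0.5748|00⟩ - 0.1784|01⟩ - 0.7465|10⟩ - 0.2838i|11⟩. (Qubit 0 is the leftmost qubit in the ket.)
0.2803|00⟩ + 0.5326|01⟩ + (-0.5279 - 0.2007i)|10⟩ + (-0.5279 + 0.2007i)|11⟩

H on qubit 1 mixes each pair of kets that differ only in qubit 1: amplitudes (a, b) of (|…0…⟩, |…1…⟩) become ((a + b)/√2, (a − b)/√2). Kets absent from the input have amplitude 0.
(|00⟩, |01⟩): (a, b) = (0.5748, -0.1784) → (0.2803, 0.5326)
(|10⟩, |11⟩): (a, b) = (-0.7465, -0.2838i) → ((-0.5279 - 0.2007i), (-0.5279 + 0.2007i))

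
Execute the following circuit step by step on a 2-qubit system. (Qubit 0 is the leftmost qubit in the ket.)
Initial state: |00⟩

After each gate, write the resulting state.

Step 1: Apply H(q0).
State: 1/√2|00⟩ + 1/√2|10⟩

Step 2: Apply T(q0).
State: 1/√2|00⟩ + (1/2 + (1/2)i)|10⟩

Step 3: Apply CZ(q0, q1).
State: 1/√2|00⟩ + (1/2 + (1/2)i)|10⟩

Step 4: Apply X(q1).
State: 1/√2|01⟩ + (1/2 + (1/2)i)|11⟩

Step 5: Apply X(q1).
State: 1/√2|00⟩ + (1/2 + (1/2)i)|10⟩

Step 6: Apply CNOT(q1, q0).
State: 1/√2|00⟩ + (1/2 + (1/2)i)|10⟩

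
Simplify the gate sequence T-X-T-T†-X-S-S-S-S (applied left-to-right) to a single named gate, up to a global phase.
T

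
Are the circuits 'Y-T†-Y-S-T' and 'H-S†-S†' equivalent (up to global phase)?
No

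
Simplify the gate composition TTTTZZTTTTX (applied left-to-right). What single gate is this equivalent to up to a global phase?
X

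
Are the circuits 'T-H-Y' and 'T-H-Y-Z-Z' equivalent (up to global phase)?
Yes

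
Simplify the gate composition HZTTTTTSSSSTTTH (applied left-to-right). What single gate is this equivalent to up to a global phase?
X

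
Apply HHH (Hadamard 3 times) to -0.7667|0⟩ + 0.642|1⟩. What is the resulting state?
-0.08818|0⟩ - 0.9961|1⟩

H² = I, so H^3 = H: a single Hadamard. With (a, b) = (-0.7667, 0.642), H gives ((a + b)/√2, (a − b)/√2) = (-0.08818, -0.9961).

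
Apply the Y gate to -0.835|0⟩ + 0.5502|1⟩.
-0.5502i|0⟩ - 0.835i|1⟩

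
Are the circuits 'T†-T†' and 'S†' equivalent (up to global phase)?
Yes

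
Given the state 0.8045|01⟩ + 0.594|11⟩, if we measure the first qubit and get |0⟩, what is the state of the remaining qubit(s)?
|1⟩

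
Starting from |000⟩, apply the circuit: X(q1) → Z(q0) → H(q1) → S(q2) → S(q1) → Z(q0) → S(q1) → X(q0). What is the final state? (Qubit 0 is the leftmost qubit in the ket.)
1/√2|100⟩ + 1/√2|110⟩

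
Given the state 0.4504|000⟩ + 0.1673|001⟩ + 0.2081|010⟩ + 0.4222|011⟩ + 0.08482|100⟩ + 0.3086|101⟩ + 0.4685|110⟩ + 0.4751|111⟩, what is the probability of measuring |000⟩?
0.2029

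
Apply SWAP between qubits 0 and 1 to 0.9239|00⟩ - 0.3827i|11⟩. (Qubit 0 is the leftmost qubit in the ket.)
0.9239|00⟩ - 0.3827i|11⟩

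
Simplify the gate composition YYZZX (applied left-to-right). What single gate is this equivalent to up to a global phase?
X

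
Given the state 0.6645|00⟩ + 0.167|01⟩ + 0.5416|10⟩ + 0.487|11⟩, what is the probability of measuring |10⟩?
0.2933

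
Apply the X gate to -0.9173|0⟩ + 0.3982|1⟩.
0.3982|0⟩ - 0.9173|1⟩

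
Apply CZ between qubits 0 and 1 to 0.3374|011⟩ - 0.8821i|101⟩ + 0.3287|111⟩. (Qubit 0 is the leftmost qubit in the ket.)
0.3374|011⟩ - 0.8821i|101⟩ - 0.3287|111⟩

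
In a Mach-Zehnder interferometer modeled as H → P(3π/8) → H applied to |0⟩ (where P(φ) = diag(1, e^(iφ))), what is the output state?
(0.6913 + 0.4619i)|0⟩ + (0.3087 - 0.4619i)|1⟩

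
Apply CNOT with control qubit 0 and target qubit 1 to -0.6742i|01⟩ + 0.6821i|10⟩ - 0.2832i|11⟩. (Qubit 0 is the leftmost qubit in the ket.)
-0.6742i|01⟩ - 0.2832i|10⟩ + 0.6821i|11⟩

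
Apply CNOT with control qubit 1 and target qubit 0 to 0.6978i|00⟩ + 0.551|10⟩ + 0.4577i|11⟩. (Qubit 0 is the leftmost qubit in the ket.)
0.6978i|00⟩ + 0.4577i|01⟩ + 0.551|10⟩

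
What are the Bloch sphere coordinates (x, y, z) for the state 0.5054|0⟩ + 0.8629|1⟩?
(0.8722, 0, -0.4892)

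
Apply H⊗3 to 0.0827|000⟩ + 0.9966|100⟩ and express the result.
0.3816|000⟩ + 0.3816|001⟩ + 0.3816|010⟩ + 0.3816|011⟩ - 0.3231|100⟩ - 0.3231|101⟩ - 0.3231|110⟩ - 0.3231|111⟩

H⊗3 gives amp(|y⟩) = (1/2√2) Σ_x (−1)^(x·y) amp(|x⟩), where x·y is the number of positions in which both x and y have a 1.
|000⟩: (0.0827 + 0.9966)/(2√2) = 0.3816
|001⟩: (0.0827 + 0.9966)/(2√2) = 0.3816
|010⟩: (0.0827 + 0.9966)/(2√2) = 0.3816
|011⟩: (0.0827 + 0.9966)/(2√2) = 0.3816
|100⟩: (0.0827 - 0.9966)/(2√2) = -0.3231
|101⟩: (0.0827 - 0.9966)/(2√2) = -0.3231
|110⟩: (0.0827 - 0.9966)/(2√2) = -0.3231
|111⟩: (0.0827 - 0.9966)/(2√2) = -0.3231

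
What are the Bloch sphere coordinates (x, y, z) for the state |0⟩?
(0, 0, 1)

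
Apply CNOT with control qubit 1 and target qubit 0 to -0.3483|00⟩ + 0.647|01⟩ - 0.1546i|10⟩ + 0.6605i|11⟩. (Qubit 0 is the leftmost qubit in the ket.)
-0.3483|00⟩ + 0.6605i|01⟩ - 0.1546i|10⟩ + 0.647|11⟩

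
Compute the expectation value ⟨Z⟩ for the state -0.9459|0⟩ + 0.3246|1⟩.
0.7894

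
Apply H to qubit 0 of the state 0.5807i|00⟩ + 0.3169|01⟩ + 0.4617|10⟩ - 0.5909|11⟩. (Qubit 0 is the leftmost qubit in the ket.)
(0.3265 + 0.4106i)|00⟩ - 0.1937|01⟩ + (-0.3265 + 0.4106i)|10⟩ + 0.6419|11⟩

H on qubit 0 mixes each pair of kets that differ only in qubit 0: amplitudes (a, b) of (|…0…⟩, |…1…⟩) become ((a + b)/√2, (a − b)/√2). Kets absent from the input have amplitude 0.
(|00⟩, |10⟩): (a, b) = (0.5807i, 0.4617) → ((0.3265 + 0.4106i), (-0.3265 + 0.4106i))
(|01⟩, |11⟩): (a, b) = (0.3169, -0.5909) → (-0.1937, 0.6419)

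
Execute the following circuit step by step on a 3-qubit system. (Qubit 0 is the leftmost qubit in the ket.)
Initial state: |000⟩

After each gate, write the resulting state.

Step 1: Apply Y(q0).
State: i|100⟩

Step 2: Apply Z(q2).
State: i|100⟩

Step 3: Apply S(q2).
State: i|100⟩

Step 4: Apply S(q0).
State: -|100⟩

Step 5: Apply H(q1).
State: -1/√2|100⟩ - 1/√2|110⟩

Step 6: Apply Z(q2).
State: -1/√2|100⟩ - 1/√2|110⟩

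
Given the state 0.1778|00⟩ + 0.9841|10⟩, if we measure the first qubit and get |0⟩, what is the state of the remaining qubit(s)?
|0⟩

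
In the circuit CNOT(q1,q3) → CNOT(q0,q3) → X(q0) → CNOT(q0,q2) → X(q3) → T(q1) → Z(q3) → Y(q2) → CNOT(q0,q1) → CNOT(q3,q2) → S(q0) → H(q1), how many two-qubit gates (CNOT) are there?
5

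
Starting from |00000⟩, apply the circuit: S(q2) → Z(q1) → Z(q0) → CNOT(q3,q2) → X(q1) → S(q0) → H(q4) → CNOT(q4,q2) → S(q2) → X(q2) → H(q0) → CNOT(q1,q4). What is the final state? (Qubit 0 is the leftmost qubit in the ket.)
(1/2)i|01000⟩ + 1/2|01101⟩ + (1/2)i|11000⟩ + 1/2|11101⟩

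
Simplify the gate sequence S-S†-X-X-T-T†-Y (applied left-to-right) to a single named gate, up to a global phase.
Y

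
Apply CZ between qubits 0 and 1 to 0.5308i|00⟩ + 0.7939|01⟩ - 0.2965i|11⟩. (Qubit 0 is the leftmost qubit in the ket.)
0.5308i|00⟩ + 0.7939|01⟩ + 0.2965i|11⟩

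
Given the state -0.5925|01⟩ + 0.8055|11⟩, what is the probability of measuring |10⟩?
0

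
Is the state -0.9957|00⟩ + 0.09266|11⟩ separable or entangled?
Entangled

Writing the state as a|00⟩ + b|01⟩ + c|10⟩ + d|11⟩, it is a product state iff ad − bc = 0.
Here (a, b, c, d) = (-0.9957, 0, 0, 0.09266): ad − bc = (-0.9957)(0.09266) − (0)(0) = -0.09226 ≠ 0, so the state is entangled.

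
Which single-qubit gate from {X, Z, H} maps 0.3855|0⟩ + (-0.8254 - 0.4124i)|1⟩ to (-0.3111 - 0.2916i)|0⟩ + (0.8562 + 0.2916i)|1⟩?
H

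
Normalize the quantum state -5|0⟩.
-|0⟩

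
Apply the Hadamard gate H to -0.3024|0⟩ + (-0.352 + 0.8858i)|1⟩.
(-0.4627 + 0.6264i)|0⟩ + (0.03507 - 0.6264i)|1⟩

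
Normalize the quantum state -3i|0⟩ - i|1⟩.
-0.9487i|0⟩ - 0.3162i|1⟩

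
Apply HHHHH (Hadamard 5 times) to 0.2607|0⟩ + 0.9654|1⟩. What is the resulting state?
0.867|0⟩ - 0.4983|1⟩

H² = I, so H^5 = H: a single Hadamard. With (a, b) = (0.2607, 0.9654), H gives ((a + b)/√2, (a − b)/√2) = (0.867, -0.4983).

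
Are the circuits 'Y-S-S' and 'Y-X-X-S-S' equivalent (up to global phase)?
Yes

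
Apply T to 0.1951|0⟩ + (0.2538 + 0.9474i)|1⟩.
0.1951|0⟩ + (-0.4904 + 0.8494i)|1⟩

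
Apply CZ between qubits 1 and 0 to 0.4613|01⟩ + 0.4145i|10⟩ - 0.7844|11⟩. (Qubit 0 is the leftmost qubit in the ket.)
0.4613|01⟩ + 0.4145i|10⟩ + 0.7844|11⟩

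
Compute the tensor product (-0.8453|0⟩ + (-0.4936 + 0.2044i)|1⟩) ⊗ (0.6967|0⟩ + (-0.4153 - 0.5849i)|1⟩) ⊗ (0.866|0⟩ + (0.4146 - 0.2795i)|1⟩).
-0.51|000⟩ + (-0.2442 + 0.1646i)|001⟩ + (0.304 + 0.4282i)|010⟩ + (0.2837 + 0.1069i)|011⟩ + (-0.2978 + 0.1233i)|100⟩ + (-0.1028 + 0.1552i)|101⟩ + (0.2811 + 0.1765i)|110⟩ + (0.1915 - 0.006207i)|111⟩

amp(|b₁b₂…⟩) = product of the factor amplitudes for bits b₁, b₂, …; only kets whose every factor amplitude is nonzero survive.
|000⟩: (-0.8453)(0.6967)(0.866) = -0.51
|001⟩: (-0.8453)(0.6967)(0.4146 - 0.2795i) = (-0.2442 + 0.1646i)
|010⟩: (-0.8453)(-0.4153 - 0.5849i)(0.866) = (0.304 + 0.4282i)
|011⟩: (-0.8453)(-0.4153 - 0.5849i)(0.4146 - 0.2795i) = (0.2837 + 0.1069i)
|100⟩: (-0.4936 + 0.2044i)(0.6967)(0.866) = (-0.2978 + 0.1233i)
|101⟩: (-0.4936 + 0.2044i)(0.6967)(0.4146 - 0.2795i) = (-0.1028 + 0.1552i)
|110⟩: (-0.4936 + 0.2044i)(-0.4153 - 0.5849i)(0.866) = (0.2811 + 0.1765i)
|111⟩: (-0.4936 + 0.2044i)(-0.4153 - 0.5849i)(0.4146 - 0.2795i) = (0.1915 - 0.006207i)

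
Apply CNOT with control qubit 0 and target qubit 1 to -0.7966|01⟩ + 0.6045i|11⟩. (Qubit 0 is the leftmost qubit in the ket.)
-0.7966|01⟩ + 0.6045i|10⟩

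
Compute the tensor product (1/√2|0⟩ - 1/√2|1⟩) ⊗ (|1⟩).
1/√2|01⟩ - 1/√2|11⟩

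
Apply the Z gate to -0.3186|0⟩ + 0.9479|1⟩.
-0.3186|0⟩ - 0.9479|1⟩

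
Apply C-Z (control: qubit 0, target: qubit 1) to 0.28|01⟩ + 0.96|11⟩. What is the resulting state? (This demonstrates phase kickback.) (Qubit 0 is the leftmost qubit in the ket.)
0.28|01⟩ - 0.96|11⟩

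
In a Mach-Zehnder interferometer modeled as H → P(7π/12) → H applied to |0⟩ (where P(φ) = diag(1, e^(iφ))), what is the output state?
(0.3706 + 0.483i)|0⟩ + (0.6294 - 0.483i)|1⟩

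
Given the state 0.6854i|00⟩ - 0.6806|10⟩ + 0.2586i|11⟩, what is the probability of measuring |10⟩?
0.4632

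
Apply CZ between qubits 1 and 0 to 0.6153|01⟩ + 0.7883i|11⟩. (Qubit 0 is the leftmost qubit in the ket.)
0.6153|01⟩ - 0.7883i|11⟩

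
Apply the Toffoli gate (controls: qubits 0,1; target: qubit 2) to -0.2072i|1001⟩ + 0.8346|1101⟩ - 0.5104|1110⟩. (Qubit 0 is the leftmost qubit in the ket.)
-0.2072i|1001⟩ - 0.5104|1100⟩ + 0.8346|1111⟩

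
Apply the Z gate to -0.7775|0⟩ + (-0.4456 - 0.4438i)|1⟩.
-0.7775|0⟩ + (0.4456 + 0.4438i)|1⟩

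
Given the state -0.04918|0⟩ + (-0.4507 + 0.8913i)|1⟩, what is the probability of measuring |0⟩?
0.002419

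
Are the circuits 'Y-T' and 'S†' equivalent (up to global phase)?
No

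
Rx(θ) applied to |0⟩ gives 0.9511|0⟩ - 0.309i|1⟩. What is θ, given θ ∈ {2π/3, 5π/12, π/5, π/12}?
π/5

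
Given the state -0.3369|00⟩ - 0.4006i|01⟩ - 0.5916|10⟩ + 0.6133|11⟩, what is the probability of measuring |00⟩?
0.1135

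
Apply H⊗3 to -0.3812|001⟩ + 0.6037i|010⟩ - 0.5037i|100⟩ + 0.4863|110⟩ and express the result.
(0.03716 + 0.03536i)|000⟩ + (0.3067 + 0.03536i)|001⟩ + (-0.3067 - 0.3915i)|010⟩ + (-0.03716 - 0.3915i)|011⟩ + (-0.3067 + 0.3915i)|100⟩ + (-0.03716 + 0.3915i)|101⟩ + (0.03716 - 0.03536i)|110⟩ + (0.3067 - 0.03536i)|111⟩

H⊗3 gives amp(|y⟩) = (1/2√2) Σ_x (−1)^(x·y) amp(|x⟩), where x·y is the number of positions in which both x and y have a 1.
|000⟩: (-0.3812 + 0.6037i - 0.5037i + 0.4863)/(2√2) = (0.03716 + 0.03536i)
|001⟩: (0.3812 + 0.6037i - 0.5037i + 0.4863)/(2√2) = (0.3067 + 0.03536i)
|010⟩: (-0.3812 - 0.6037i - 0.5037i - 0.4863)/(2√2) = (-0.3067 - 0.3915i)
|011⟩: (0.3812 - 0.6037i - 0.5037i - 0.4863)/(2√2) = (-0.03716 - 0.3915i)
|100⟩: (-0.3812 + 0.6037i + 0.5037i - 0.4863)/(2√2) = (-0.3067 + 0.3915i)
|101⟩: (0.3812 + 0.6037i + 0.5037i - 0.4863)/(2√2) = (-0.03716 + 0.3915i)
|110⟩: (-0.3812 - 0.6037i + 0.5037i + 0.4863)/(2√2) = (0.03716 - 0.03536i)
|111⟩: (0.3812 - 0.6037i + 0.5037i + 0.4863)/(2√2) = (0.3067 - 0.03536i)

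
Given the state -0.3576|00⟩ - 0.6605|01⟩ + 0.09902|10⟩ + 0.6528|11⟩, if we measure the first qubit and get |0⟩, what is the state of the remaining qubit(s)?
-0.4761|0⟩ - 0.8794|1⟩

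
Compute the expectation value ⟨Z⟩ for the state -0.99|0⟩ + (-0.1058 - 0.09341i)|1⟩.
0.9602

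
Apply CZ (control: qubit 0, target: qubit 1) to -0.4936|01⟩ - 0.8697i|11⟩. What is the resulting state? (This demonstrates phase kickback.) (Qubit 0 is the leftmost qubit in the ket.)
-0.4936|01⟩ + 0.8697i|11⟩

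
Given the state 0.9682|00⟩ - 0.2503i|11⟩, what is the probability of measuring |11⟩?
0.06265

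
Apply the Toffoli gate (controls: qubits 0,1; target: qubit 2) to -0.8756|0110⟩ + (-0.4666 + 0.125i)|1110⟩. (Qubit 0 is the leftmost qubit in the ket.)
-0.8756|0110⟩ + (-0.4666 + 0.125i)|1100⟩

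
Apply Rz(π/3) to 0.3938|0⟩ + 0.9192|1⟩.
(0.341 - 0.1969i)|0⟩ + (0.7961 + 0.4596i)|1⟩

Rz(π/3) = [[e^(−iθ/2), 0], [0, e^(iθ/2)]] with e^(±iθ/2) = cos(θ/2) ± i·sin(θ/2); θ = π/3, cos(θ/2) ≈ 0.866025, sin(θ/2) ≈ 0.5.
With a = amp(|0⟩) = 0.3938 and b = amp(|1⟩) = 0.9192:
new amp(|0⟩) = (0.866025 - 0.5i)·a = (0.341 - 0.1969i)
new amp(|1⟩) = (0.866025 + 0.5i)·b = (0.7961 + 0.4596i)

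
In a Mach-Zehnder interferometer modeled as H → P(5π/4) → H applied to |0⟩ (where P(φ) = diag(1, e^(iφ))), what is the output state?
(0.1464 - (1/√8)i)|0⟩ + (0.8536 + (1/√8)i)|1⟩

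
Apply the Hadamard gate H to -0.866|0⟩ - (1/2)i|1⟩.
(-0.6124 - (1/√8)i)|0⟩ + (-0.6124 + (1/√8)i)|1⟩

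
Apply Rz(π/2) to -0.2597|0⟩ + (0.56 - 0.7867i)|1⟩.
(-0.1836 + 0.1836i)|0⟩ + (0.9523 - 0.1603i)|1⟩

Rz(π/2) = [[e^(−iθ/2), 0], [0, e^(iθ/2)]] with e^(±iθ/2) = cos(θ/2) ± i·sin(θ/2); θ = π/2, cos(θ/2) ≈ 0.707107, sin(θ/2) ≈ 0.707107.
With a = amp(|0⟩) = -0.2597 and b = amp(|1⟩) = (0.56 - 0.7867i):
new amp(|0⟩) = (0.707107 - 0.707107i)·a = (-0.1836 + 0.1836i)
new amp(|1⟩) = (0.707107 + 0.707107i)·b = (0.9523 - 0.1603i)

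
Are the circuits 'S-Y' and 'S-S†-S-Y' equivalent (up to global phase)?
Yes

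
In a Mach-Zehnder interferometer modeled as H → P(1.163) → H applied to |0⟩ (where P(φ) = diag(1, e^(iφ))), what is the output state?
(0.6983 + 0.459i)|0⟩ + (0.3017 - 0.459i)|1⟩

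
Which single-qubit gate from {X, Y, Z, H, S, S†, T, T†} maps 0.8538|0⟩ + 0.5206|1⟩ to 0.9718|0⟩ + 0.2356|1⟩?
H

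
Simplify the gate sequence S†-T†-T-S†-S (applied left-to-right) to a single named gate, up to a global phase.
S†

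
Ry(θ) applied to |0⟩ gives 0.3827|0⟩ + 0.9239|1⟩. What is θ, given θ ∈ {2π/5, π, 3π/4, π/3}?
3π/4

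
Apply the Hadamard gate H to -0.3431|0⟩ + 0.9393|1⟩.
0.4216|0⟩ - 0.9068|1⟩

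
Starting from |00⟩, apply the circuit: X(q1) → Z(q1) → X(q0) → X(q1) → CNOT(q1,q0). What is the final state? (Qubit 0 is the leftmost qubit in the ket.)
-|10⟩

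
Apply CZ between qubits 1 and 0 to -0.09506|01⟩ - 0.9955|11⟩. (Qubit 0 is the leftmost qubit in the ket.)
-0.09506|01⟩ + 0.9955|11⟩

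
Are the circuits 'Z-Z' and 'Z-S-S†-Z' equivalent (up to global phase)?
Yes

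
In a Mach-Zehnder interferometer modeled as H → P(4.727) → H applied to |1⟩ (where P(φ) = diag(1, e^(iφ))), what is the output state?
(0.4927 + 0.4999i)|0⟩ + (0.5073 - 0.4999i)|1⟩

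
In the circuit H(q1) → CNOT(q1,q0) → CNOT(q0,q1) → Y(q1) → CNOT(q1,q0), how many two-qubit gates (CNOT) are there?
3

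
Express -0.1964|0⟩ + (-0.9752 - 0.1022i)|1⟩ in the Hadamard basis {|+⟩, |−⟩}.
(-0.8284 - 0.07227i)|+⟩ + (0.5507 + 0.07227i)|−⟩

With |ψ⟩ = α|0⟩ + β|1⟩, the Hadamard-basis coefficients are ⟨+|ψ⟩ = (α + β)/√2 and ⟨−|ψ⟩ = (α − β)/√2.
Here α = -0.1964, β = (-0.9752 - 0.1022i): (α + β)/√2 = (-0.8284 - 0.07227i), (α − β)/√2 = (0.5507 + 0.07227i).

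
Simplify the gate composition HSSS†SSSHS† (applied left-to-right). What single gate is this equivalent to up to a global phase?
S†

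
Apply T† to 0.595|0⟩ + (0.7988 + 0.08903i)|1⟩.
0.595|0⟩ + (0.6278 - 0.5019i)|1⟩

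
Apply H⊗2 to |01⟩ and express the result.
1/2|00⟩ - 1/2|01⟩ + 1/2|10⟩ - 1/2|11⟩

H⊗2 gives amp(|y⟩) = (1/2) Σ_x (−1)^(x·y) amp(|x⟩), where x·y is the number of positions in which both x and y have a 1.
|00⟩: (1)/2 = 1/2
|01⟩: (-1)/2 = -1/2
|10⟩: (1)/2 = 1/2
|11⟩: (-1)/2 = -1/2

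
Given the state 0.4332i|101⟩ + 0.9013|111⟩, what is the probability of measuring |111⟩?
0.8123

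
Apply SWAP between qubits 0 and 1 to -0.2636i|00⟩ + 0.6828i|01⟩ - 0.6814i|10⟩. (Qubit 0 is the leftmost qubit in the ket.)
-0.2636i|00⟩ - 0.6814i|01⟩ + 0.6828i|10⟩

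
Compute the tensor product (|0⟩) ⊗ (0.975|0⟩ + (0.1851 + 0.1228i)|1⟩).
0.975|00⟩ + (0.1851 + 0.1228i)|01⟩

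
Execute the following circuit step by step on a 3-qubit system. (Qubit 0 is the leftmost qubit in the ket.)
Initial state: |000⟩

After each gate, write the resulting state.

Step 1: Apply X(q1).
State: |010⟩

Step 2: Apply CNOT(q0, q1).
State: |010⟩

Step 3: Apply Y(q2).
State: i|011⟩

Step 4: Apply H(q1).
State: (1/√2)i|001⟩ - (1/√2)i|011⟩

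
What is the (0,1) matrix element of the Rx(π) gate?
-i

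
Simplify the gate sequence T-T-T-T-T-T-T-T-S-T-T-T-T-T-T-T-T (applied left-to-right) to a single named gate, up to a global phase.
S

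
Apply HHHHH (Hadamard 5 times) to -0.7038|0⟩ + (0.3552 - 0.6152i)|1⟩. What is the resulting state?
(-0.2465 - 0.435i)|0⟩ + (-0.7488 + 0.435i)|1⟩

H² = I, so H^5 = H: a single Hadamard. With (a, b) = (-0.7038, (0.3552 - 0.6152i)), H gives ((a + b)/√2, (a − b)/√2) = ((-0.2465 - 0.435i), (-0.7488 + 0.435i)).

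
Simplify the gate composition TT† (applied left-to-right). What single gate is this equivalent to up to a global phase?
I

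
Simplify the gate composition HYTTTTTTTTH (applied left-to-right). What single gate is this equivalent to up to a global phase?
Y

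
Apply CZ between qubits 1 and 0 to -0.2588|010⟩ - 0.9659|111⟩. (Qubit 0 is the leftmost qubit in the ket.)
-0.2588|010⟩ + 0.9659|111⟩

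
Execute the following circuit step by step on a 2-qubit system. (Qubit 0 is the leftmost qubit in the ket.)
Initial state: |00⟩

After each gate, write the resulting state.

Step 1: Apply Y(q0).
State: i|10⟩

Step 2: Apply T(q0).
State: (-1/√2 + (1/√2)i)|10⟩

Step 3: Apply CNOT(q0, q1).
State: (-1/√2 + (1/√2)i)|11⟩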